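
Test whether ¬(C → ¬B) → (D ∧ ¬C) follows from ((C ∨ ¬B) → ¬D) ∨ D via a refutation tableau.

Initial set: {(((C ∨ ¬B) → ¬D) ∨ D); ¬(¬(C → ¬B) → (D ∧ ¬C))}.
¬(¬(C → ¬B) → (D ∧ ¬C)): α-rule — add ¬(C → ¬B), ¬(D ∧ ¬C).
¬(C → ¬B): α-rule — add C, ¬¬B.
(((C ∨ ¬B) → ¬D) ∨ D): β-rule — branch into ((C ∨ ¬B) → ¬D)  //  D.
  branch 1 (add ((C ∨ ¬B) → ¬D)):
    ¬(D ∧ ¬C): β-rule — branch into ¬D  //  ¬¬C.
      branch 1.1 (add ¬D):
        ((C ∨ ¬B) → ¬D): β-rule — branch into ¬(C ∨ ¬B)  //  ¬D.
          branch 1.1.1 (add ¬(C ∨ ¬B)):
            ¬(C ∨ ¬B): α-rule — add ¬C, ¬¬B.
            × closes — contains both C and ¬C.
          branch 1.1.2 (add ¬D):
            ○ open, literals {B=T, C=T, D=F}.
      branch 1.2 (add ¬¬C):
        ((C ∨ ¬B) → ¬D): β-rule — branch into ¬(C ∨ ¬B)  //  ¬D.
          branch 1.2.1 (add ¬(C ∨ ¬B)):
            ¬(C ∨ ¬B): α-rule — add ¬C, ¬¬B.
            × closes — contains both C and ¬C.
          branch 1.2.2 (add ¬D):
            ○ open, literals {B=T, C=T, D=F}.
  branch 2 (add D):
    ¬(D ∧ ¬C): β-rule — branch into ¬D  //  ¬¬C.
      branch 2.1 (add ¬D):
        × closes — contains both D and ¬D.
      branch 2.2 (add ¬¬C):
        ○ open, literals {B=T, C=T, D=T}.
3 branches closed, 3 open.
An open branch gives a countermodel: B=T, C=T, D=F (unmentioned atoms arbitrary); the premises hold there but the conclusion fails.

No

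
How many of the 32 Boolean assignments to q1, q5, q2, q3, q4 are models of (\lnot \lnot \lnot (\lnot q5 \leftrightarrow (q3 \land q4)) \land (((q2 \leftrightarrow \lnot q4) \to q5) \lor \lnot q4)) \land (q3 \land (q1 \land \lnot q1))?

0

Initial set: {((\lnot \lnot \lnot (\lnot q5 \leftrightarrow (q3 \land q4)) \land (((q2 \leftrightarrow \lnot q4) \to q5) \lor \lnot q4)) \land (q3 \land (q1 \land \lnot q1)))}.
((\lnot \lnot \lnot (\lnot q5 \leftrightarrow (q3 \land q4)) \land (((q2 \leftrightarrow \lnot q4) \to q5) \lor \lnot q4)) \land (q3 \land (q1 \land \lnot q1))): α-rule — add (\lnot \lnot \lnot (\lnot q5 \leftrightarrow (q3 \land q4)) \land (((q2 \leftrightarrow \lnot q4) \to q5) \lor \lnot q4)), (q3 \land (q1 \land \lnot q1)).
(\lnot \lnot \lnot (\lnot q5 \leftrightarrow (q3 \land q4)) \land (((q2 \leftrightarrow \lnot q4) \to q5) \lor \lnot q4)): α-rule — add \lnot \lnot \lnot (\lnot q5 \leftrightarrow (q3 \land q4)), (((q2 \leftrightarrow \lnot q4) \to q5) \lor \lnot q4).
(q3 \land (q1 \land \lnot q1)): α-rule — add q3, (q1 \land \lnot q1).
\lnot \lnot \lnot (\lnot q5 \leftrightarrow (q3 \land q4)): drop double negation, giving \lnot (\lnot q5 \leftrightarrow (q3 \land q4)).
(q1 \land \lnot q1): α-rule — add q1, \lnot q1.
× closes — contains both q1 and \lnot q1.
All 1 branch closes.
No open branches: the formula has 0 satisfying assignments.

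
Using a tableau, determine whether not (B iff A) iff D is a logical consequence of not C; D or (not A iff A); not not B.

Initial set: {not C; (D or (not A iff A)); not not B; not (not (B iff A) iff D)}.
not not B: drop double negation, giving B.
(D or (not A iff A)): β-rule — branch into D  //  (not A iff A).
  branch 1 (add D):
    not (not (B iff A) iff D): β-rule — branch into not (B iff A), not D  //  not not (B iff A), D.
      branch 1.1 (add not (B iff A), not D):
        × closes — contains both D and not D.
      branch 1.2 (add not not (B iff A), D):
        not not (B iff A): β-rule — branch into B, A  //  not B, not A.
          branch 1.2.1 (add B, A):
            ○ open, literals {A=1, B=1, C=0, D=1}.
          branch 1.2.2 (add not B, not A):
            × closes — contains both B and not B.
  branch 2 (add (not A iff A)):
    not (not (B iff A) iff D): β-rule — branch into not (B iff A), not D  //  not not (B iff A), D.
      branch 2.1 (add not (B iff A), not D):
        (not A iff A): β-rule — branch into not A, A  //  not not A, not A.
          branch 2.1.1 (add not A, A):
            × closes — contains both A and not A.
          branch 2.1.2 (add not not A, not A):
            × closes — contains both A and not A.
      branch 2.2 (add not not (B iff A), D):
        (not A iff A): β-rule — branch into not A, A  //  not not A, not A.
          branch 2.2.1 (add not A, A):
            × closes — contains both A and not A.
          branch 2.2.2 (add not not A, not A):
            × closes — contains both A and not A.
6 branches closed, 1 open.
An open branch gives a countermodel: A=1, B=1, C=0, D=1 (unmentioned atoms arbitrary); the premises hold there but the conclusion fails.

No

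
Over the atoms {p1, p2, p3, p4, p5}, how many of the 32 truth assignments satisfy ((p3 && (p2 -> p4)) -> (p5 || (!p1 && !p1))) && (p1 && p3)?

5

Initial set: {(((p3 && (p2 -> p4)) -> (p5 || (!p1 && !p1))) && (p1 && p3))}.
(((p3 && (p2 -> p4)) -> (p5 || (!p1 && !p1))) && (p1 && p3)): α-rule — add ((p3 && (p2 -> p4)) -> (p5 || (!p1 && !p1))), (p1 && p3).
(p1 && p3): α-rule — add p1, p3.
((p3 && (p2 -> p4)) -> (p5 || (!p1 && !p1))): β-rule — branch into !(p3 && (p2 -> p4))  //  (p5 || (!p1 && !p1)).
  branch 1 (add !(p3 && (p2 -> p4))):
    !(p3 && (p2 -> p4)): β-rule — branch into !p3  //  !(p2 -> p4).
      branch 1.1 (add !p3):
        × closes — contains both p3 and !p3.
      branch 1.2 (add !(p2 -> p4)):
        !(p2 -> p4): α-rule — add p2, !p4.
        ○ open, literals {p1=T, p2=T, p3=T, p4=F}.
  branch 2 (add (p5 || (!p1 && !p1))):
    (p5 || (!p1 && !p1)): β-rule — branch into p5  //  (!p1 && !p1).
      branch 2.1 (add p5):
        ○ open, literals {p1=T, p3=T, p5=T}.
      branch 2.2 (add (!p1 && !p1)):
        (!p1 && !p1): α-rule — add !p1, !p1.
        × closes — contains both p1 and !p1.
2 branches closed, 2 open.
Each open branch fixes some atoms; the unmentioned ones are free. Counting distinct full assignments: branch {p1=T, p2=T, p3=T, p4=F} (p5) contributes 2 new; branch {p1=T, p3=T, p5=T} (p2, p4) contributes 3 new. Total: 5.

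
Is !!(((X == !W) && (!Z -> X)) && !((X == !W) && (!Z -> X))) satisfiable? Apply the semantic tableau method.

Initial set: {!!(((X == !W) && (!Z -> X)) && !((X == !W) && (!Z -> X)))}.
!!(((X == !W) && (!Z -> X)) && !((X == !W) && (!Z -> X))): drop double negation, giving (((X == !W) && (!Z -> X)) && !((X == !W) && (!Z -> X))).
(((X == !W) && (!Z -> X)) && !((X == !W) && (!Z -> X))): α-rule — add ((X == !W) && (!Z -> X)), !((X == !W) && (!Z -> X)).
((X == !W) && (!Z -> X)): α-rule — add (X == !W), (!Z -> X).
!((X == !W) && (!Z -> X)): β-rule — branch into !(X == !W)  //  !(!Z -> X).
  branch 1 (add !(X == !W)):
    (X == !W): β-rule — branch into X, !W  //  !X, !!W.
      branch 1.1 (add X, !W):
        (!Z -> X): β-rule — branch into !!Z  //  X.
          branch 1.1.1 (add !!Z):
            !(X == !W): β-rule — branch into X, !!W  //  !X, !W.
              branch 1.1.1.1 (add X, !!W):
                × closes — contains both W and !W.
              branch 1.1.1.2 (add !X, !W):
                × closes — contains both X and !X.
          branch 1.1.2 (add X):
            !(X == !W): β-rule — branch into X, !!W  //  !X, !W.
              branch 1.1.2.1 (add X, !!W):
                × closes — contains both W and !W.
              branch 1.1.2.2 (add !X, !W):
                × closes — contains both X and !X.
      branch 1.2 (add !X, !!W):
        (!Z -> X): β-rule — branch into !!Z  //  X.
          branch 1.2.1 (add !!Z):
            !(X == !W): β-rule — branch into X, !!W  //  !X, !W.
              branch 1.2.1.1 (add X, !!W):
                × closes — contains both X and !X.
              branch 1.2.1.2 (add !X, !W):
                × closes — contains both W and !W.
          branch 1.2.2 (add X):
            × closes — contains both X and !X.
  branch 2 (add !(!Z -> X)):
    !(!Z -> X): α-rule — add !Z, !X.
    (X == !W): β-rule — branch into X, !W  //  !X, !!W.
      branch 2.1 (add X, !W):
        × closes — contains both X and !X.
      branch 2.2 (add !X, !!W):
        (!Z -> X): β-rule — branch into !!Z  //  X.
          branch 2.2.1 (add !!Z):
            × closes — contains both Z and !Z.
          branch 2.2.2 (add X):
            × closes — contains both X and !X.
All 10 branches close.
Every branch closed; the formula is unsatisfiable.

Unsatisfiable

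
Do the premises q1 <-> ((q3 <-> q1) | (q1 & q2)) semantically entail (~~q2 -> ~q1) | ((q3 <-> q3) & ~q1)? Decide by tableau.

Initial set: {(q1 <-> ((q3 <-> q1) | (q1 & q2))); ~((~~q2 -> ~q1) | ((q3 <-> q3) & ~q1))}.
~((~~q2 -> ~q1) | ((q3 <-> q3) & ~q1)): α-rule — add ~(~~q2 -> ~q1), ~((q3 <-> q3) & ~q1).
~(~~q2 -> ~q1): α-rule — add ~~q2, ~~q1.
~~q2: drop double negation, giving q2.
(q1 <-> ((q3 <-> q1) | (q1 & q2))): β-rule — branch into q1, ((q3 <-> q1) | (q1 & q2))  //  ~q1, ~((q3 <-> q1) | (q1 & q2)).
  branch 1 (add q1, ((q3 <-> q1) | (q1 & q2))):
    ~((q3 <-> q3) & ~q1): β-rule — branch into ~(q3 <-> q3)  //  ~~q1.
      branch 1.1 (add ~(q3 <-> q3)):
        ((q3 <-> q1) | (q1 & q2)): β-rule — branch into (q3 <-> q1)  //  (q1 & q2).
          branch 1.1.1 (add (q3 <-> q1)):
            ~(q3 <-> q3): β-rule — branch into q3, ~q3  //  ~q3, q3.
              branch 1.1.1.1 (add q3, ~q3):
                × closes — contains both q3 and ~q3.
              branch 1.1.1.2 (add ~q3, q3):
                × closes — contains both q3 and ~q3.
          branch 1.1.2 (add (q1 & q2)):
            (q1 & q2): α-rule — add q1, q2.
            ~(q3 <-> q3): β-rule — branch into q3, ~q3  //  ~q3, q3.
              branch 1.1.2.1 (add q3, ~q3):
                × closes — contains both q3 and ~q3.
              branch 1.1.2.2 (add ~q3, q3):
                × closes — contains both q3 and ~q3.
      branch 1.2 (add ~~q1):
        ((q3 <-> q1) | (q1 & q2)): β-rule — branch into (q3 <-> q1)  //  (q1 & q2).
          branch 1.2.1 (add (q3 <-> q1)):
            (q3 <-> q1): β-rule — branch into q3, q1  //  ~q3, ~q1.
              branch 1.2.1.1 (add q3, q1):
                ○ open, literals {q1=T, q2=T, q3=T}.
              branch 1.2.1.2 (add ~q3, ~q1):
                × closes — contains both q1 and ~q1.
          branch 1.2.2 (add (q1 & q2)):
            (q1 & q2): α-rule — add q1, q2.
            ○ open, literals {q1=T, q2=T}.
  branch 2 (add ~q1, ~((q3 <-> q1) | (q1 & q2))):
    × closes — contains both q1 and ~q1.
6 branches closed, 2 open.
An open branch gives a countermodel: q1=T, q2=T, q3=T (unmentioned atoms arbitrary); the premises hold there but the conclusion fails.

No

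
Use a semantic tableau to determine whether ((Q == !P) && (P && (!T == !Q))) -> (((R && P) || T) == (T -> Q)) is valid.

Not valid

Assume the negation and expand:
Initial set: {!(((Q == !P) && (P && (!T == !Q))) -> (((R && P) || T) == (T -> Q)))}.
!(((Q == !P) && (P && (!T == !Q))) -> (((R && P) || T) == (T -> Q))): α-rule — add ((Q == !P) && (P && (!T == !Q))), !(((R && P) || T) == (T -> Q)).
((Q == !P) && (P && (!T == !Q))): α-rule — add (Q == !P), (P && (!T == !Q)).
(P && (!T == !Q)): α-rule — add P, (!T == !Q).
!(((R && P) || T) == (T -> Q)): β-rule — branch into ((R && P) || T), !(T -> Q)  //  !((R && P) || T), (T -> Q).
  branch 1 (add ((R && P) || T), !(T -> Q)):
    !(T -> Q): α-rule — add T, !Q.
    (Q == !P): β-rule — branch into Q, !P  //  !Q, !!P.
      branch 1.1 (add Q, !P):
        × closes — contains both Q and !Q.
      branch 1.2 (add !Q, !!P):
        (!T == !Q): β-rule — branch into !T, !Q  //  !!T, !!Q.
          branch 1.2.1 (add !T, !Q):
            × closes — contains both T and !T.
          branch 1.2.2 (add !!T, !!Q):
            × closes — contains both Q and !Q.
  branch 2 (add !((R && P) || T), (T -> Q)):
    !((R && P) || T): α-rule — add !(R && P), !T.
    (Q == !P): β-rule — branch into Q, !P  //  !Q, !!P.
      branch 2.1 (add Q, !P):
        × closes — contains both P and !P.
      branch 2.2 (add !Q, !!P):
        (!T == !Q): β-rule — branch into !T, !Q  //  !!T, !!Q.
          branch 2.2.1 (add !T, !Q):
            (T -> Q): β-rule — branch into !T  //  Q.
              branch 2.2.1.1 (add !T):
                !(R && P): β-rule — branch into !R  //  !P.
                  branch 2.2.1.1.1 (add !R):
                    ○ open, literals {P=T, Q=F, R=F, T=F}.
                  branch 2.2.1.1.2 (add !P):
                    × closes — contains both P and !P.
              branch 2.2.1.2 (add Q):
                × closes — contains both Q and !Q.
          branch 2.2.2 (add !!T, !!Q):
            × closes — contains both T and !T.
7 branches closed, 1 open.
An open branch gives a countermodel: P=T, Q=F, R=F, T=F (unmentioned atoms arbitrary); under it the original formula is false.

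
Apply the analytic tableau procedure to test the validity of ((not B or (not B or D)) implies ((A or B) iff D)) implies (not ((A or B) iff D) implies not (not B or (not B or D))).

Valid

Assume the negation and expand:
Initial set: {not (((not B or (not B or D)) implies ((A or B) iff D)) implies (not ((A or B) iff D) implies not (not B or (not B or D))))}.
not (((not B or (not B or D)) implies ((A or B) iff D)) implies (not ((A or B) iff D) implies not (not B or (not B or D)))): α-rule — add ((not B or (not B or D)) implies ((A or B) iff D)), not (not ((A or B) iff D) implies not (not B or (not B or D))).
not (not ((A or B) iff D) implies not (not B or (not B or D))): α-rule — add not ((A or B) iff D), not not (not B or (not B or D)).
((not B or (not B or D)) implies ((A or B) iff D)): β-rule — branch into not (not B or (not B or D))  //  ((A or B) iff D).
  branch 1 (add not (not B or (not B or D))):
    not (not B or (not B or D)): α-rule — add not not B, not (not B or D).
    not (not B or D): α-rule — add not not B, not D.
    not ((A or B) iff D): β-rule — branch into (A or B), not D  //  not (A or B), D.
      branch 1.1 (add (A or B), not D):
        not not (not B or (not B or D)): β-rule — branch into not B  //  (not B or D).
          branch 1.1.1 (add not B):
            × closes — contains both B and not B.
          branch 1.1.2 (add (not B or D)):
            (A or B): β-rule — branch into A  //  B.
              branch 1.1.2.1 (add A):
                (not B or D): β-rule — branch into not B  //  D.
                  branch 1.1.2.1.1 (add not B):
                    × closes — contains both B and not B.
                  branch 1.1.2.1.2 (add D):
                    × closes — contains both D and not D.
              branch 1.1.2.2 (add B):
                (not B or D): β-rule — branch into not B  //  D.
                  branch 1.1.2.2.1 (add not B):
                    × closes — contains both B and not B.
                  branch 1.1.2.2.2 (add D):
                    × closes — contains both D and not D.
      branch 1.2 (add not (A or B), D):
        × closes — contains both D and not D.
  branch 2 (add ((A or B) iff D)):
    not ((A or B) iff D): β-rule — branch into (A or B), not D  //  not (A or B), D.
      branch 2.1 (add (A or B), not D):
        not not (not B or (not B or D)): β-rule — branch into not B  //  (not B or D).
          branch 2.1.1 (add not B):
            ((A or B) iff D): β-rule — branch into (A or B), D  //  not (A or B), not D.
              branch 2.1.1.1 (add (A or B), D):
                × closes — contains both D and not D.
              branch 2.1.1.2 (add not (A or B), not D):
                not (A or B): α-rule — add not A, not B.
                (A or B): β-rule — branch into A  //  B.
                  branch 2.1.1.2.1 (add A):
                    × closes — contains both A and not A.
                  branch 2.1.1.2.2 (add B):
                    × closes — contains both B and not B.
          branch 2.1.2 (add (not B or D)):
            ((A or B) iff D): β-rule — branch into (A or B), D  //  not (A or B), not D.
              branch 2.1.2.1 (add (A or B), D):
                × closes — contains both D and not D.
              branch 2.1.2.2 (add not (A or B), not D):
                not (A or B): α-rule — add not A, not B.
                (A or B): β-rule — branch into A  //  B.
                  branch 2.1.2.2.1 (add A):
                    × closes — contains both A and not A.
                  branch 2.1.2.2.2 (add B):
                    × closes — contains both B and not B.
      branch 2.2 (add not (A or B), D):
        not (A or B): α-rule — add not A, not B.
        not not (not B or (not B or D)): β-rule — branch into not B  //  (not B or D).
          branch 2.2.1 (add not B):
            ((A or B) iff D): β-rule — branch into (A or B), D  //  not (A or B), not D.
              branch 2.2.1.1 (add (A or B), D):
                (A or B): β-rule — branch into A  //  B.
                  branch 2.2.1.1.1 (add A):
                    × closes — contains both A and not A.
                  branch 2.2.1.1.2 (add B):
                    × closes — contains both B and not B.
              branch 2.2.1.2 (add not (A or B), not D):
                × closes — contains both D and not D.
          branch 2.2.2 (add (not B or D)):
            ((A or B) iff D): β-rule — branch into (A or B), D  //  not (A or B), not D.
              branch 2.2.2.1 (add (A or B), D):
                (not B or D): β-rule — branch into not B  //  D.
                  branch 2.2.2.1.1 (add not B):
                    (A or B): β-rule — branch into A  //  B.
                      branch 2.2.2.1.1.1 (add A):
                        × closes — contains both A and not A.
                      branch 2.2.2.1.1.2 (add B):
                        × closes — contains both B and not B.
                  branch 2.2.2.1.2 (add D):
                    (A or B): β-rule — branch into A  //  B.
                      branch 2.2.2.1.2.1 (add A):
                        × closes — contains both A and not A.
                      branch 2.2.2.1.2.2 (add B):
                        × closes — contains both B and not B.
              branch 2.2.2.2 (add not (A or B), not D):
                × closes — contains both D and not D.
All 20 branches close.
Every branch closed, so the negation is unsatisfiable and the formula is valid.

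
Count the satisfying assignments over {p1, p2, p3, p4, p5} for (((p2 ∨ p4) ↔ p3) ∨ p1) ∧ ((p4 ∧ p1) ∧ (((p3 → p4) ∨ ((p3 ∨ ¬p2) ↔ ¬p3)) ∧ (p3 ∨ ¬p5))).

Initial set: {((((p2 ∨ p4) ↔ p3) ∨ p1) ∧ ((p4 ∧ p1) ∧ (((p3 → p4) ∨ ((p3 ∨ ¬p2) ↔ ¬p3)) ∧ (p3 ∨ ¬p5))))}.
((((p2 ∨ p4) ↔ p3) ∨ p1) ∧ ((p4 ∧ p1) ∧ (((p3 → p4) ∨ ((p3 ∨ ¬p2) ↔ ¬p3)) ∧ (p3 ∨ ¬p5)))): α-rule — add (((p2 ∨ p4) ↔ p3) ∨ p1), ((p4 ∧ p1) ∧ (((p3 → p4) ∨ ((p3 ∨ ¬p2) ↔ ¬p3)) ∧ (p3 ∨ ¬p5))).
((p4 ∧ p1) ∧ (((p3 → p4) ∨ ((p3 ∨ ¬p2) ↔ ¬p3)) ∧ (p3 ∨ ¬p5))): α-rule — add (p4 ∧ p1), (((p3 → p4) ∨ ((p3 ∨ ¬p2) ↔ ¬p3)) ∧ (p3 ∨ ¬p5)).
(p4 ∧ p1): α-rule — add p4, p1.
(((p3 → p4) ∨ ((p3 ∨ ¬p2) ↔ ¬p3)) ∧ (p3 ∨ ¬p5)): α-rule — add ((p3 → p4) ∨ ((p3 ∨ ¬p2) ↔ ¬p3)), (p3 ∨ ¬p5).
(((p2 ∨ p4) ↔ p3) ∨ p1): β-rule — branch into ((p2 ∨ p4) ↔ p3)  //  p1.
  branch 1 (add ((p2 ∨ p4) ↔ p3)):
    ((p3 → p4) ∨ ((p3 ∨ ¬p2) ↔ ¬p3)): β-rule — branch into (p3 → p4)  //  ((p3 ∨ ¬p2) ↔ ¬p3).
      branch 1.1 (add (p3 → p4)):
        (p3 ∨ ¬p5): β-rule — branch into p3  //  ¬p5.
          branch 1.1.1 (add p3):
            ((p2 ∨ p4) ↔ p3): β-rule — branch into (p2 ∨ p4), p3  //  ¬(p2 ∨ p4), ¬p3.
              branch 1.1.1.1 (add (p2 ∨ p4), p3):
                (p3 → p4): β-rule — branch into ¬p3  //  p4.
                  branch 1.1.1.1.1 (add ¬p3):
                    × closes — contains both p3 and ¬p3.
                  branch 1.1.1.1.2 (add p4):
                    (p2 ∨ p4): β-rule — branch into p2  //  p4.
                      branch 1.1.1.1.2.1 (add p2):
                        ○ open, literals {p1=true, p2=true, p3=true, p4=true}.
                      branch 1.1.1.1.2.2 (add p4):
                        ○ open, literals {p1=true, p3=true, p4=true}.
              branch 1.1.1.2 (add ¬(p2 ∨ p4), ¬p3):
                × closes — contains both p3 and ¬p3.
          branch 1.1.2 (add ¬p5):
            ((p2 ∨ p4) ↔ p3): β-rule — branch into (p2 ∨ p4), p3  //  ¬(p2 ∨ p4), ¬p3.
              branch 1.1.2.1 (add (p2 ∨ p4), p3):
                (p3 → p4): β-rule — branch into ¬p3  //  p4.
                  branch 1.1.2.1.1 (add ¬p3):
                    × closes — contains both p3 and ¬p3.
                  branch 1.1.2.1.2 (add p4):
                    (p2 ∨ p4): β-rule — branch into p2  //  p4.
                      branch 1.1.2.1.2.1 (add p2):
                        ○ open, literals {p1=true, p2=true, p3=true, p4=true, p5=false}.
                      branch 1.1.2.1.2.2 (add p4):
                        ○ open, literals {p1=true, p3=true, p4=true, p5=false}.
              branch 1.1.2.2 (add ¬(p2 ∨ p4), ¬p3):
                ¬(p2 ∨ p4): α-rule — add ¬p2, ¬p4.
                × closes — contains both p4 and ¬p4.
      branch 1.2 (add ((p3 ∨ ¬p2) ↔ ¬p3)):
        (p3 ∨ ¬p5): β-rule — branch into p3  //  ¬p5.
          branch 1.2.1 (add p3):
            ((p2 ∨ p4) ↔ p3): β-rule — branch into (p2 ∨ p4), p3  //  ¬(p2 ∨ p4), ¬p3.
              branch 1.2.1.1 (add (p2 ∨ p4), p3):
                ((p3 ∨ ¬p2) ↔ ¬p3): β-rule — branch into (p3 ∨ ¬p2), ¬p3  //  ¬(p3 ∨ ¬p2), ¬¬p3.
                  branch 1.2.1.1.1 (add (p3 ∨ ¬p2), ¬p3):
                    × closes — contains both p3 and ¬p3.
                  branch 1.2.1.1.2 (add ¬(p3 ∨ ¬p2), ¬¬p3):
                    ¬(p3 ∨ ¬p2): α-rule — add ¬p3, ¬¬p2.
                    × closes — contains both p3 and ¬p3.
              branch 1.2.1.2 (add ¬(p2 ∨ p4), ¬p3):
                × closes — contains both p3 and ¬p3.
          branch 1.2.2 (add ¬p5):
            ((p2 ∨ p4) ↔ p3): β-rule — branch into (p2 ∨ p4), p3  //  ¬(p2 ∨ p4), ¬p3.
              branch 1.2.2.1 (add (p2 ∨ p4), p3):
                ((p3 ∨ ¬p2) ↔ ¬p3): β-rule — branch into (p3 ∨ ¬p2), ¬p3  //  ¬(p3 ∨ ¬p2), ¬¬p3.
                  branch 1.2.2.1.1 (add (p3 ∨ ¬p2), ¬p3):
                    × closes — contains both p3 and ¬p3.
                  branch 1.2.2.1.2 (add ¬(p3 ∨ ¬p2), ¬¬p3):
                    ¬(p3 ∨ ¬p2): α-rule — add ¬p3, ¬¬p2.
                    × closes — contains both p3 and ¬p3.
              branch 1.2.2.2 (add ¬(p2 ∨ p4), ¬p3):
                ¬(p2 ∨ p4): α-rule — add ¬p2, ¬p4.
                × closes — contains both p4 and ¬p4.
  branch 2 (add p1):
    ((p3 → p4) ∨ ((p3 ∨ ¬p2) ↔ ¬p3)): β-rule — branch into (p3 → p4)  //  ((p3 ∨ ¬p2) ↔ ¬p3).
      branch 2.1 (add (p3 → p4)):
        (p3 ∨ ¬p5): β-rule — branch into p3  //  ¬p5.
          branch 2.1.1 (add p3):
            (p3 → p4): β-rule — branch into ¬p3  //  p4.
              branch 2.1.1.1 (add ¬p3):
                × closes — contains both p3 and ¬p3.
              branch 2.1.1.2 (add p4):
                ○ open, literals {p1=true, p3=true, p4=true}.
          branch 2.1.2 (add ¬p5):
            (p3 → p4): β-rule — branch into ¬p3  //  p4.
              branch 2.1.2.1 (add ¬p3):
                ○ open, literals {p1=true, p3=false, p4=true, p5=false}.
              branch 2.1.2.2 (add p4):
                ○ open, literals {p1=true, p4=true, p5=false}.
      branch 2.2 (add ((p3 ∨ ¬p2) ↔ ¬p3)):
        (p3 ∨ ¬p5): β-rule — branch into p3  //  ¬p5.
          branch 2.2.1 (add p3):
            ((p3 ∨ ¬p2) ↔ ¬p3): β-rule — branch into (p3 ∨ ¬p2), ¬p3  //  ¬(p3 ∨ ¬p2), ¬¬p3.
              branch 2.2.1.1 (add (p3 ∨ ¬p2), ¬p3):
                × closes — contains both p3 and ¬p3.
              branch 2.2.1.2 (add ¬(p3 ∨ ¬p2), ¬¬p3):
                ¬(p3 ∨ ¬p2): α-rule — add ¬p3, ¬¬p2.
                × closes — contains both p3 and ¬p3.
          branch 2.2.2 (add ¬p5):
            ((p3 ∨ ¬p2) ↔ ¬p3): β-rule — branch into (p3 ∨ ¬p2), ¬p3  //  ¬(p3 ∨ ¬p2), ¬¬p3.
              branch 2.2.2.1 (add (p3 ∨ ¬p2), ¬p3):
                (p3 ∨ ¬p2): β-rule — branch into p3  //  ¬p2.
                  branch 2.2.2.1.1 (add p3):
                    × closes — contains both p3 and ¬p3.
                  branch 2.2.2.1.2 (add ¬p2):
                    ○ open, literals {p1=true, p2=false, p3=false, p4=true, p5=false}.
              branch 2.2.2.2 (add ¬(p3 ∨ ¬p2), ¬¬p3):
                ¬(p3 ∨ ¬p2): α-rule — add ¬p3, ¬¬p2.
                × closes — contains both p3 and ¬p3.
15 branches closed, 8 open.
Each open branch fixes some atoms; the unmentioned ones are free. Counting distinct full assignments: branch {p1=true, p2=true, p3=true, p4=true} (p5) contributes 2 new; branch {p1=true, p3=true, p4=true} (p2, p5) contributes 2 new; branch {p1=true, p2=true, p3=true, p4=true, p5=false} (none free) contributes 0 new; branch {p1=true, p3=true, p4=true, p5=false} (p2) contributes 0 new; branch {p1=true, p3=true, p4=true} (p2, p5) contributes 0 new; branch {p1=true, p3=false, p4=true, p5=false} (p2) contributes 2 new; branch {p1=true, p4=true, p5=false} (p2, p3) contributes 0 new; branch {p1=true, p2=false, p3=false, p4=true, p5=false} (none free) contributes 0 new. Total: 6.

6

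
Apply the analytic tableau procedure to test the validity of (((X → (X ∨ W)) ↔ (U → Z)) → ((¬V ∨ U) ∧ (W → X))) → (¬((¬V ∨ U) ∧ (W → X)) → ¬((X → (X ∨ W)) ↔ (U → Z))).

Assume the negation and expand:
Initial set: {¬((((X → (X ∨ W)) ↔ (U → Z)) → ((¬V ∨ U) ∧ (W → X))) → (¬((¬V ∨ U) ∧ (W → X)) → ¬((X → (X ∨ W)) ↔ (U → Z))))}.
¬((((X → (X ∨ W)) ↔ (U → Z)) → ((¬V ∨ U) ∧ (W → X))) → (¬((¬V ∨ U) ∧ (W → X)) → ¬((X → (X ∨ W)) ↔ (U → Z)))): α-rule — add (((X → (X ∨ W)) ↔ (U → Z)) → ((¬V ∨ U) ∧ (W → X))), ¬(¬((¬V ∨ U) ∧ (W → X)) → ¬((X → (X ∨ W)) ↔ (U → Z))).
¬(¬((¬V ∨ U) ∧ (W → X)) → ¬((X → (X ∨ W)) ↔ (U → Z))): α-rule — add ¬((¬V ∨ U) ∧ (W → X)), ¬¬((X → (X ∨ W)) ↔ (U → Z)).
(((X → (X ∨ W)) ↔ (U → Z)) → ((¬V ∨ U) ∧ (W → X))): β-rule — branch into ¬((X → (X ∨ W)) ↔ (U → Z))  //  ((¬V ∨ U) ∧ (W → X)).
  branch 1 (add ¬((X → (X ∨ W)) ↔ (U → Z))):
    ¬((¬V ∨ U) ∧ (W → X)): β-rule — branch into ¬(¬V ∨ U)  //  ¬(W → X).
      branch 1.1 (add ¬(¬V ∨ U)):
        ¬(¬V ∨ U): α-rule — add ¬¬V, ¬U.
        ¬¬((X → (X ∨ W)) ↔ (U → Z)): β-rule — branch into (X → (X ∨ W)), (U → Z)  //  ¬(X → (X ∨ W)), ¬(U → Z).
          branch 1.1.1 (add (X → (X ∨ W)), (U → Z)):
            ¬((X → (X ∨ W)) ↔ (U → Z)): β-rule — branch into (X → (X ∨ W)), ¬(U → Z)  //  ¬(X → (X ∨ W)), (U → Z).
              branch 1.1.1.1 (add (X → (X ∨ W)), ¬(U → Z)):
                ¬(U → Z): α-rule — add U, ¬Z.
                × closes — contains both U and ¬U.
              branch 1.1.1.2 (add ¬(X → (X ∨ W)), (U → Z)):
                ¬(X → (X ∨ W)): α-rule — add X, ¬(X ∨ W).
                ¬(X ∨ W): α-rule — add ¬X, ¬W.
                × closes — contains both X and ¬X.
          branch 1.1.2 (add ¬(X → (X ∨ W)), ¬(U → Z)):
            ¬(X → (X ∨ W)): α-rule — add X, ¬(X ∨ W).
            ¬(U → Z): α-rule — add U, ¬Z.
            × closes — contains both U and ¬U.
      branch 1.2 (add ¬(W → X)):
        ¬(W → X): α-rule — add W, ¬X.
        ¬¬((X → (X ∨ W)) ↔ (U → Z)): β-rule — branch into (X → (X ∨ W)), (U → Z)  //  ¬(X → (X ∨ W)), ¬(U → Z).
          branch 1.2.1 (add (X → (X ∨ W)), (U → Z)):
            ¬((X → (X ∨ W)) ↔ (U → Z)): β-rule — branch into (X → (X ∨ W)), ¬(U → Z)  //  ¬(X → (X ∨ W)), (U → Z).
              branch 1.2.1.1 (add (X → (X ∨ W)), ¬(U → Z)):
                ¬(U → Z): α-rule — add U, ¬Z.
                (X → (X ∨ W)): β-rule — branch into ¬X  //  (X ∨ W).
                  branch 1.2.1.1.1 (add ¬X):
                    (U → Z): β-rule — branch into ¬U  //  Z.
                      branch 1.2.1.1.1.1 (add ¬U):
                        × closes — contains both U and ¬U.
                      branch 1.2.1.1.1.2 (add Z):
                        × closes — contains both Z and ¬Z.
                  branch 1.2.1.1.2 (add (X ∨ W)):
                    (U → Z): β-rule — branch into ¬U  //  Z.
                      branch 1.2.1.1.2.1 (add ¬U):
                        × closes — contains both U and ¬U.
                      branch 1.2.1.1.2.2 (add Z):
                        × closes — contains both Z and ¬Z.
              branch 1.2.1.2 (add ¬(X → (X ∨ W)), (U → Z)):
                ¬(X → (X ∨ W)): α-rule — add X, ¬(X ∨ W).
                × closes — contains both X and ¬X.
          branch 1.2.2 (add ¬(X → (X ∨ W)), ¬(U → Z)):
            ¬(X → (X ∨ W)): α-rule — add X, ¬(X ∨ W).
            × closes — contains both X and ¬X.
  branch 2 (add ((¬V ∨ U) ∧ (W → X))):
    ((¬V ∨ U) ∧ (W → X)): α-rule — add (¬V ∨ U), (W → X).
    ¬((¬V ∨ U) ∧ (W → X)): β-rule — branch into ¬(¬V ∨ U)  //  ¬(W → X).
      branch 2.1 (add ¬(¬V ∨ U)):
        ¬(¬V ∨ U): α-rule — add ¬¬V, ¬U.
        ¬¬((X → (X ∨ W)) ↔ (U → Z)): β-rule — branch into (X → (X ∨ W)), (U → Z)  //  ¬(X → (X ∨ W)), ¬(U → Z).
          branch 2.1.1 (add (X → (X ∨ W)), (U → Z)):
            (¬V ∨ U): β-rule — branch into ¬V  //  U.
              branch 2.1.1.1 (add ¬V):
                × closes — contains both V and ¬V.
              branch 2.1.1.2 (add U):
                × closes — contains both U and ¬U.
          branch 2.1.2 (add ¬(X → (X ∨ W)), ¬(U → Z)):
            ¬(X → (X ∨ W)): α-rule — add X, ¬(X ∨ W).
            ¬(U → Z): α-rule — add U, ¬Z.
            × closes — contains both U and ¬U.
      branch 2.2 (add ¬(W → X)):
        ¬(W → X): α-rule — add W, ¬X.
        ¬¬((X → (X ∨ W)) ↔ (U → Z)): β-rule — branch into (X → (X ∨ W)), (U → Z)  //  ¬(X → (X ∨ W)), ¬(U → Z).
          branch 2.2.1 (add (X → (X ∨ W)), (U → Z)):
            (¬V ∨ U): β-rule — branch into ¬V  //  U.
              branch 2.2.1.1 (add ¬V):
                (W → X): β-rule — branch into ¬W  //  X.
                  branch 2.2.1.1.1 (add ¬W):
                    × closes — contains both W and ¬W.
                  branch 2.2.1.1.2 (add X):
                    × closes — contains both X and ¬X.
              branch 2.2.1.2 (add U):
                (W → X): β-rule — branch into ¬W  //  X.
                  branch 2.2.1.2.1 (add ¬W):
                    × closes — contains both W and ¬W.
                  branch 2.2.1.2.2 (add X):
                    × closes — contains both X and ¬X.
          branch 2.2.2 (add ¬(X → (X ∨ W)), ¬(U → Z)):
            ¬(X → (X ∨ W)): α-rule — add X, ¬(X ∨ W).
            × closes — contains both X and ¬X.
All 17 branches close.
Every branch closed, so the negation is unsatisfiable and the formula is valid.

Valid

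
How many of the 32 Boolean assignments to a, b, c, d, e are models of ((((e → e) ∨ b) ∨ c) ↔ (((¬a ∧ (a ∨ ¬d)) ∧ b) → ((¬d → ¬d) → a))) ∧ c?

14

Initial set: {T (((((e → e) ∨ b) ∨ c) ↔ (((¬a ∧ (a ∨ ¬d)) ∧ b) → ((¬d → ¬d) → a))) ∧ c)}.
T (((((e → e) ∨ b) ∨ c) ↔ (((¬a ∧ (a ∨ ¬d)) ∧ b) → ((¬d → ¬d) → a))) ∧ c): α-rule — add T ((((e → e) ∨ b) ∨ c) ↔ (((¬a ∧ (a ∨ ¬d)) ∧ b) → ((¬d → ¬d) → a))), T c.
T ((((e → e) ∨ b) ∨ c) ↔ (((¬a ∧ (a ∨ ¬d)) ∧ b) → ((¬d → ¬d) → a))): β-rule — branch into T (((e → e) ∨ b) ∨ c), T (((¬a ∧ (a ∨ ¬d)) ∧ b) → ((¬d → ¬d) → a))  //  F (((e → e) ∨ b) ∨ c), F (((¬a ∧ (a ∨ ¬d)) ∧ b) → ((¬d → ¬d) → a)).
  branch 1 (add T (((e → e) ∨ b) ∨ c), T (((¬a ∧ (a ∨ ¬d)) ∧ b) → ((¬d → ¬d) → a))):
    T (((e → e) ∨ b) ∨ c): β-rule — branch into T ((e → e) ∨ b)  //  T c.
      branch 1.1 (add T ((e → e) ∨ b)):
        T (((¬a ∧ (a ∨ ¬d)) ∧ b) → ((¬d → ¬d) → a)): β-rule — branch into F ((¬a ∧ (a ∨ ¬d)) ∧ b)  //  T ((¬d → ¬d) → a).
          branch 1.1.1 (add F ((¬a ∧ (a ∨ ¬d)) ∧ b)):
            T ((e → e) ∨ b): β-rule — branch into T (e → e)  //  T b.
              branch 1.1.1.1 (add T (e → e)):
                F ((¬a ∧ (a ∨ ¬d)) ∧ b): β-rule — branch into F (¬a ∧ (a ∨ ¬d))  //  F b.
                  branch 1.1.1.1.1 (add F (¬a ∧ (a ∨ ¬d))):
                    T (e → e): β-rule — branch into F e  //  T e.
                      branch 1.1.1.1.1.1 (add F e):
                        F (¬a ∧ (a ∨ ¬d)): β-rule — branch into F ¬a  //  F (a ∨ ¬d).
                          branch 1.1.1.1.1.1.1 (add F ¬a):
                            ○ open, literals {a=true, c=true, e=false}.
                          branch 1.1.1.1.1.1.2 (add F (a ∨ ¬d)):
                            F (a ∨ ¬d): α-rule — add F a, F ¬d.
                            ○ open, literals {a=false, c=true, d=true, e=false}.
                      branch 1.1.1.1.1.2 (add T e):
                        F (¬a ∧ (a ∨ ¬d)): β-rule — branch into F ¬a  //  F (a ∨ ¬d).
                          branch 1.1.1.1.1.2.1 (add F ¬a):
                            ○ open, literals {a=true, c=true, e=true}.
                          branch 1.1.1.1.1.2.2 (add F (a ∨ ¬d)):
                            F (a ∨ ¬d): α-rule — add F a, F ¬d.
                            ○ open, literals {a=false, c=true, d=true, e=true}.
                  branch 1.1.1.1.2 (add F b):
                    T (e → e): β-rule — branch into F e  //  T e.
                      branch 1.1.1.1.2.1 (add F e):
                        ○ open, literals {b=false, c=true, e=false}.
                      branch 1.1.1.1.2.2 (add T e):
                        ○ open, literals {b=false, c=true, e=true}.
              branch 1.1.1.2 (add T b):
                F ((¬a ∧ (a ∨ ¬d)) ∧ b): β-rule — branch into F (¬a ∧ (a ∨ ¬d))  //  F b.
                  branch 1.1.1.2.1 (add F (¬a ∧ (a ∨ ¬d))):
                    F (¬a ∧ (a ∨ ¬d)): β-rule — branch into F ¬a  //  F (a ∨ ¬d).
                      branch 1.1.1.2.1.1 (add F ¬a):
                        ○ open, literals {a=true, b=true, c=true}.
                      branch 1.1.1.2.1.2 (add F (a ∨ ¬d)):
                        F (a ∨ ¬d): α-rule — add F a, F ¬d.
                        ○ open, literals {a=false, b=true, c=true, d=true}.
                  branch 1.1.1.2.2 (add F b):
                    × closes — contains both b and ¬b.
          branch 1.1.2 (add T ((¬d → ¬d) → a)):
            T ((e → e) ∨ b): β-rule — branch into T (e → e)  //  T b.
              branch 1.1.2.1 (add T (e → e)):
                T ((¬d → ¬d) → a): β-rule — branch into F (¬d → ¬d)  //  T a.
                  branch 1.1.2.1.1 (add F (¬d → ¬d)):
                    F (¬d → ¬d): α-rule — add T ¬d, F ¬d.
                    × closes — contains both d and ¬d.
                  branch 1.1.2.1.2 (add T a):
                    T (e → e): β-rule — branch into F e  //  T e.
                      branch 1.1.2.1.2.1 (add F e):
                        ○ open, literals {a=true, c=true, e=false}.
                      branch 1.1.2.1.2.2 (add T e):
                        ○ open, literals {a=true, c=true, e=true}.
              branch 1.1.2.2 (add T b):
                T ((¬d → ¬d) → a): β-rule — branch into F (¬d → ¬d)  //  T a.
                  branch 1.1.2.2.1 (add F (¬d → ¬d)):
                    F (¬d → ¬d): α-rule — add T ¬d, F ¬d.
                    × closes — contains both d and ¬d.
                  branch 1.1.2.2.2 (add T a):
                    ○ open, literals {a=true, b=true, c=true}.
      branch 1.2 (add T c):
        T (((¬a ∧ (a ∨ ¬d)) ∧ b) → ((¬d → ¬d) → a)): β-rule — branch into F ((¬a ∧ (a ∨ ¬d)) ∧ b)  //  T ((¬d → ¬d) → a).
          branch 1.2.1 (add F ((¬a ∧ (a ∨ ¬d)) ∧ b)):
            F ((¬a ∧ (a ∨ ¬d)) ∧ b): β-rule — branch into F (¬a ∧ (a ∨ ¬d))  //  F b.
              branch 1.2.1.1 (add F (¬a ∧ (a ∨ ¬d))):
                F (¬a ∧ (a ∨ ¬d)): β-rule — branch into F ¬a  //  F (a ∨ ¬d).
                  branch 1.2.1.1.1 (add F ¬a):
                    ○ open, literals {a=true, c=true}.
                  branch 1.2.1.1.2 (add F (a ∨ ¬d)):
                    F (a ∨ ¬d): α-rule — add F a, F ¬d.
                    ○ open, literals {a=false, c=true, d=true}.
              branch 1.2.1.2 (add F b):
                ○ open, literals {b=false, c=true}.
          branch 1.2.2 (add T ((¬d → ¬d) → a)):
            T ((¬d → ¬d) → a): β-rule — branch into F (¬d → ¬d)  //  T a.
              branch 1.2.2.1 (add F (¬d → ¬d)):
                F (¬d → ¬d): α-rule — add T ¬d, F ¬d.
                × closes — contains both d and ¬d.
              branch 1.2.2.2 (add T a):
                ○ open, literals {a=true, c=true}.
  branch 2 (add F (((e → e) ∨ b) ∨ c), F (((¬a ∧ (a ∨ ¬d)) ∧ b) → ((¬d → ¬d) → a))):
    F (((e → e) ∨ b) ∨ c): α-rule — add F ((e → e) ∨ b), F c.
    × closes — contains both c and ¬c.
5 branches closed, 15 open.
Each open branch fixes some atoms; the unmentioned ones are free. Counting distinct full assignments: branch {a=true, c=true, e=false} (b, d) contributes 4 new; branch {a=false, c=true, d=true, e=false} (b) contributes 2 new; branch {a=true, c=true, e=true} (b, d) contributes 4 new; branch {a=false, c=true, d=true, e=true} (b) contributes 2 new; branch {b=false, c=true, e=false} (a, d) contributes 1 new; branch {b=false, c=true, e=true} (a, d) contributes 1 new; branch {a=true, b=true, c=true} (d, e) contributes 0 new; branch {a=false, b=true, c=true, d=true} (e) contributes 0 new; branch {a=true, c=true, e=false} (b, d) contributes 0 new; branch {a=true, c=true, e=true} (b, d) contributes 0 new; branch {a=true, b=true, c=true} (d, e) contributes 0 new; branch {a=true, c=true} (b, d, e) contributes 0 new; branch {a=false, c=true, d=true} (b, e) contributes 0 new; branch {b=false, c=true} (a, d, e) contributes 0 new; branch {a=true, c=true} (b, d, e) contributes 0 new. Total: 14.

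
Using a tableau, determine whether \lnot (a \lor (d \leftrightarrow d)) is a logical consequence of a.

Initial set: {a; \lnot \lnot (a \lor (d \leftrightarrow d))}.
\lnot \lnot (a \lor (d \leftrightarrow d)): β-rule — branch into a  //  (d \leftrightarrow d).
  branch 1 (add a):
    ○ open, literals {a=1}.
  branch 2 (add (d \leftrightarrow d)):
    (d \leftrightarrow d): β-rule — branch into d, d  //  \lnot d, \lnot d.
      branch 2.1 (add d, d):
        ○ open, literals {a=1, d=1}.
      branch 2.2 (add \lnot d, \lnot d):
        ○ open, literals {a=1, d=0}.
0 branches closed, 3 open.
An open branch gives a countermodel: a=1 (unmentioned atoms arbitrary); the premises hold there but the conclusion fails.

No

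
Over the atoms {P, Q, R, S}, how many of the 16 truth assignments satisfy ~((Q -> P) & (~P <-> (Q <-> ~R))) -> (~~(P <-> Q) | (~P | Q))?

Initial set: {(~((Q -> P) & (~P <-> (Q <-> ~R))) -> (~~(P <-> Q) | (~P | Q)))}.
(~((Q -> P) & (~P <-> (Q <-> ~R))) -> (~~(P <-> Q) | (~P | Q))): β-rule — branch into ~~((Q -> P) & (~P <-> (Q <-> ~R)))  //  (~~(P <-> Q) | (~P | Q)).
  branch 1 (add ~~((Q -> P) & (~P <-> (Q <-> ~R)))):
    ~~((Q -> P) & (~P <-> (Q <-> ~R))): α-rule — add (Q -> P), (~P <-> (Q <-> ~R)).
    (Q -> P): β-rule — branch into ~Q  //  P.
      branch 1.1 (add ~Q):
        (~P <-> (Q <-> ~R)): β-rule — branch into ~P, (Q <-> ~R)  //  ~~P, ~(Q <-> ~R).
          branch 1.1.1 (add ~P, (Q <-> ~R)):
            (Q <-> ~R): β-rule — branch into Q, ~R  //  ~Q, ~~R.
              branch 1.1.1.1 (add Q, ~R):
                × closes — contains both Q and ~Q.
              branch 1.1.1.2 (add ~Q, ~~R):
                ○ open, literals {P=false, Q=false, R=true}.
          branch 1.1.2 (add ~~P, ~(Q <-> ~R)):
            ~(Q <-> ~R): β-rule — branch into Q, ~~R  //  ~Q, ~R.
              branch 1.1.2.1 (add Q, ~~R):
                × closes — contains both Q and ~Q.
              branch 1.1.2.2 (add ~Q, ~R):
                ○ open, literals {P=true, Q=false, R=false}.
      branch 1.2 (add P):
        (~P <-> (Q <-> ~R)): β-rule — branch into ~P, (Q <-> ~R)  //  ~~P, ~(Q <-> ~R).
          branch 1.2.1 (add ~P, (Q <-> ~R)):
            × closes — contains both P and ~P.
          branch 1.2.2 (add ~~P, ~(Q <-> ~R)):
            ~(Q <-> ~R): β-rule — branch into Q, ~~R  //  ~Q, ~R.
              branch 1.2.2.1 (add Q, ~~R):
                ○ open, literals {P=true, Q=true, R=true}.
              branch 1.2.2.2 (add ~Q, ~R):
                ○ open, literals {P=true, Q=false, R=false}.
  branch 2 (add (~~(P <-> Q) | (~P | Q))):
    (~~(P <-> Q) | (~P | Q)): β-rule — branch into ~~(P <-> Q)  //  (~P | Q).
      branch 2.1 (add ~~(P <-> Q)):
        ~~(P <-> Q): drop double negation, giving (P <-> Q).
        (P <-> Q): β-rule — branch into P, Q  //  ~P, ~Q.
          branch 2.1.1 (add P, Q):
            ○ open, literals {P=true, Q=true}.
          branch 2.1.2 (add ~P, ~Q):
            ○ open, literals {P=false, Q=false}.
      branch 2.2 (add (~P | Q)):
        (~P | Q): β-rule — branch into ~P  //  Q.
          branch 2.2.1 (add ~P):
            ○ open, literals {P=false}.
          branch 2.2.2 (add Q):
            ○ open, literals {Q=true}.
3 branches closed, 8 open.
Each open branch fixes some atoms; the unmentioned ones are free. Counting distinct full assignments: branch {P=false, Q=false, R=true} (S) contributes 2 new; branch {P=true, Q=false, R=false} (S) contributes 2 new; branch {P=true, Q=true, R=true} (S) contributes 2 new; branch {P=true, Q=false, R=false} (S) contributes 0 new; branch {P=true, Q=true} (R, S) contributes 2 new; branch {P=false, Q=false} (R, S) contributes 2 new; branch {P=false} (Q, R, S) contributes 4 new; branch {Q=true} (P, R, S) contributes 0 new. Total: 14.

14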